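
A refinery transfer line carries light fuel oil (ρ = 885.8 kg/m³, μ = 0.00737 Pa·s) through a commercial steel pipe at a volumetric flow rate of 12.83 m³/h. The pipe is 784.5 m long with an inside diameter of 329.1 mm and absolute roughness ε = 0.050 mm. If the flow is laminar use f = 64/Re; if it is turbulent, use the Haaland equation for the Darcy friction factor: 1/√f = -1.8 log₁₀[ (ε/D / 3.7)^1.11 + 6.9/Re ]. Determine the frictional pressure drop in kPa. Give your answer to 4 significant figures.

ΔP ≈ 0.07157 kPa

Q = 12.83 m³/h = 12.83/3600 = 0.003564 m³/s.
Cross-sectional area A = πD²/4 = π(0.3291)²/4 = 0.08506 m²; mean velocity V = Q/A = 0.003564/0.08506 = 0.0419 m/s.
Reynolds number Re = ρVD/μ = 885.8 · 0.0419 · 0.3291 / 0.00737 = 1657.
Re < 2300 → laminar flow, so f = 64/Re = 64/1657 = 0.03862 (the turbulent correlation is not needed).
Darcy-Weisbach: ΔP = f(L/D)(ρV²/2) = 0.03862·(784.5/0.3291)·(885.8·0.0419²/2) = 0.03862·2384·0.7774 = 71.57 Pa.
ΔP = 71.57 Pa = 0.07157 kPa.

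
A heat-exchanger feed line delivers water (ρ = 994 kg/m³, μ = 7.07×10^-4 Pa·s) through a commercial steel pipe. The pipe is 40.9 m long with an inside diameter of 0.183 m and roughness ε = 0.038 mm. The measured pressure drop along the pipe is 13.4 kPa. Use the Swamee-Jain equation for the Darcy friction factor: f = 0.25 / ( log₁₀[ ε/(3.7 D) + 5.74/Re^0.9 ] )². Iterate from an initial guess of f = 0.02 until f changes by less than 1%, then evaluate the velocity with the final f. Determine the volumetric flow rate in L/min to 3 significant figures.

Rearranging Darcy-Weisbach: V = √(2·ΔP·D/(f·L·ρ)). With ε/D = 3.8e-05/0.183 = 0.000208, iterate starting from f = 0.02:
  f = 0.02 → V = √(2·1.34e+04·0.183/(0.02·40.9·994)) = 2.456 m/s; Re = ρVD/μ = 6.319e+05; f → 0.0153
  f = 0.0153 → V = 2.808 m/s; Re = 7.225e+05; f → 0.01515
Converged (Δf/f < 1%). With the final f = 0.01515: V = √(2·1.34e+04·0.183/(0.01515·40.9·994)) = 2.822 m/s.
Q = V·A = 2.822·(π/4·0.183²) = 0.07421 m³/s = 4450 L/min.

Q ≈ 4450 L/min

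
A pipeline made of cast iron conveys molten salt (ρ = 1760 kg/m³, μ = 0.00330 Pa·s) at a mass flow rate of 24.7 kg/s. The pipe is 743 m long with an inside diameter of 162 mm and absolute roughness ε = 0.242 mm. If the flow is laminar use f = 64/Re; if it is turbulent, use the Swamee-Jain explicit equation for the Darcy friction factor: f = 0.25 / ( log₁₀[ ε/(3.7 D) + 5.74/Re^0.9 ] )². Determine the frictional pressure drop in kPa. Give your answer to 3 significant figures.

A = πD²/4 = π(0.162)²/4 = 0.02061 m²; mean velocity V = ṁ/(ρA) = 24.7/(1760 · 0.02061) = 0.6809 m/s.
Reynolds number Re = ρVD/μ = 1760 · 0.6809 · 0.162 / 0.0033 = 5.883e+04.
Re > 4000 → turbulent. Relative roughness ε/D = 0.000242/0.162 = 0.00149. Swamee-Jain: f = 0.25/(log₁₀[0.00149/3.7 + 5.74/5.883e+04^0.9])² = 0.25/(log₁₀[0.000404 + 0.000293])² = 0.25/(-3.157)² = 0.02508.
Darcy-Weisbach: ΔP = f(L/D)(ρV²/2) = 0.02508·(743/0.162)·(1760·0.6809²/2) = 0.02508·4586·408 = 4.693e+04 Pa.
ΔP = 4.693e+04 Pa = 46.9 kPa.

ΔP ≈ 46.9 kPa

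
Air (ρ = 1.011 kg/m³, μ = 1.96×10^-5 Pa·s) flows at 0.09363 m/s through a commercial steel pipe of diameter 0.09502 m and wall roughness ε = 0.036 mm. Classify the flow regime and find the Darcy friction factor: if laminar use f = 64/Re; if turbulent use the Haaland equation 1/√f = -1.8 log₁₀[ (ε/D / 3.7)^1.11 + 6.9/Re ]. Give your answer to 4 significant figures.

Re = ρVD/μ = 1.011·0.09363·0.09502/1.96e-05 = 458.9.
Re < 2300 → laminar, so f = 64/Re = 0.1395 (roughness is irrelevant in laminar flow).

f ≈ 0.1395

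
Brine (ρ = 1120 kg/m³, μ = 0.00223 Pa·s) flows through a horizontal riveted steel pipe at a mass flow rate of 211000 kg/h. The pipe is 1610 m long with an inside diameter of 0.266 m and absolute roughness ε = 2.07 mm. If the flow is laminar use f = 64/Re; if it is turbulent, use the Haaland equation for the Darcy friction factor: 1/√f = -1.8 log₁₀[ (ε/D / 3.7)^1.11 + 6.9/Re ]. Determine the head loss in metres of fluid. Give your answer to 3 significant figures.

ṁ = 211000 kg/h = 211000/3600 = 58.61 kg/s.
A = πD²/4 = π(0.266)²/4 = 0.05557 m²; mean velocity V = ṁ/(ρA) = 58.61/(1120 · 0.05557) = 0.9417 m/s.
Reynolds number Re = ρVD/μ = 1120 · 0.9417 · 0.266 / 0.00223 = 1.258e+05.
Re > 4000 → turbulent. Relative roughness ε/D = 0.00207/0.266 = 0.00778. Haaland: 1/√f = -1.8 log₁₀[(0.00778/3.7)^1.11 + 6.9/1.258e+05] = -1.8 log₁₀[0.00107 + 5.48e-05] = 5.31, so f = 0.03547.
Darcy-Weisbach: ΔP = f(L/D)(ρV²/2) = 0.03547·(1610/0.266)·(1120·0.9417²/2) = 0.03547·6053·496.6 = 1.066e+05 Pa.
Head loss h_f = ΔP/(ρg) = 1.066e+05/(1120·9.81) = 9.70 m.

h_f ≈ 9.70 m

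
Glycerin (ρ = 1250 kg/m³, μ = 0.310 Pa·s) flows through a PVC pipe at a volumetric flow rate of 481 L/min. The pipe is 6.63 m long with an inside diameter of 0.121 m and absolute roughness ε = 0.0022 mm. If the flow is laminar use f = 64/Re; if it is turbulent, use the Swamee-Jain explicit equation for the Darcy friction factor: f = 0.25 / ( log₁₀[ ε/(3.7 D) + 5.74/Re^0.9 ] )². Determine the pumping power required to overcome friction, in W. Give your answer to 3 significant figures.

Q = 481 L/min = 481/60000 = 0.008017 m³/s.
Cross-sectional area A = πD²/4 = π(0.121)²/4 = 0.0115 m²; mean velocity V = Q/A = 0.008017/0.0115 = 0.6972 m/s.
Reynolds number Re = ρVD/μ = 1250 · 0.6972 · 0.121 / 0.31 = 340.1.
Re < 2300 → laminar flow, so f = 64/Re = 64/340.1 = 0.1882 (the turbulent correlation is not needed).
Darcy-Weisbach: ΔP = f(L/D)(ρV²/2) = 0.1882·(6.63/0.121)·(1250·0.6972²/2) = 0.1882·54.79·303.8 = 3132 Pa.
Pumping power P = QΔP = 0.008017·3132 = 25.11 W = 25.1 W.

P ≈ 25.1 W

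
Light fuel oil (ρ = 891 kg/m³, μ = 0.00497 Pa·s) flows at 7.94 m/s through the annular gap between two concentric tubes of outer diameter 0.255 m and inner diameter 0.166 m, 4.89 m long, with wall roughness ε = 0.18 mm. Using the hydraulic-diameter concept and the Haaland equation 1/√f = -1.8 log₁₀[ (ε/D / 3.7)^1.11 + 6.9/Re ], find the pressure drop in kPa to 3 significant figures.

Hydraulic diameter D_h = 4A/P = D_o - D_i = 0.255 - 0.166 = 0.089 m.
Re = ρVD_h/μ = 891·7.94·0.089/0.00497 = 1.267e+05.
ε/D_h = 0.00018/0.089 = 0.00202; Haaland gives 1/√f = -1.8 log₁₀[0.000239+5.45e-05] = 6.358, so f = 0.02474.
ΔP = f(L/D_h)(ρV²/2) = 0.02474·4.89/0.089·2.809e+04 = 3.818e+04 Pa.
ΔP = 38.2 kPa.

ΔP ≈ 38.2 kPa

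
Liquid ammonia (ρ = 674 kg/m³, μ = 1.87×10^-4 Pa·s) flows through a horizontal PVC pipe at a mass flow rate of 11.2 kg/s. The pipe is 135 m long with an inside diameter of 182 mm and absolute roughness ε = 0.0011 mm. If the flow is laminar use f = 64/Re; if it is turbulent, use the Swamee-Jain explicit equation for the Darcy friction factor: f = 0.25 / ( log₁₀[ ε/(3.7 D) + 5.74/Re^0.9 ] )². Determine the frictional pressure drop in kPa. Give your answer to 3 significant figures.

A = πD²/4 = π(0.182)²/4 = 0.02602 m²; mean velocity V = ṁ/(ρA) = 11.2/(674 · 0.02602) = 0.6387 m/s.
Reynolds number Re = ρVD/μ = 674 · 0.6387 · 0.182 / 0.000187 = 4.19e+05.
Re > 4000 → turbulent. Relative roughness ε/D = 1.1e-06/0.182 = 6.04e-06. Swamee-Jain: f = 0.25/(log₁₀[6.04e-06/3.7 + 5.74/4.19e+05^0.9])² = 0.25/(log₁₀[1.63e-06 + 5e-05])² = 0.25/(-4.287)² = 0.0136.
Darcy-Weisbach: ΔP = f(L/D)(ρV²/2) = 0.0136·(135/0.182)·(674·0.6387²/2) = 0.0136·741.8·137.5 = 1387 Pa.
ΔP = 1387 Pa = 1.39 kPa.

ΔP ≈ 1.39 kPa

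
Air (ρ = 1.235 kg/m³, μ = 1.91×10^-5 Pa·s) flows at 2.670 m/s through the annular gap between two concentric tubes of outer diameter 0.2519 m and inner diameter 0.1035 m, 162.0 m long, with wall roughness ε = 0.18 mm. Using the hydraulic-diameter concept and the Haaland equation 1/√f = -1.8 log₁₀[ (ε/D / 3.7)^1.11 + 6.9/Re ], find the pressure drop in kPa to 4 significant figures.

Hydraulic diameter D_h = 4A/P = D_o - D_i = 0.2519 - 0.1035 = 0.1484 m.
Re = ρVD_h/μ = 1.235·2.67·0.1484/1.91e-05 = 2.562e+04.
ε/D_h = 0.00018/0.1484 = 0.00121; Haaland gives 1/√f = -1.8 log₁₀[0.000136+0.000269] = 6.107, so f = 0.02682.
ΔP = f(L/D_h)(ρV²/2) = 0.02682·162/0.1484·4.402 = 128.9 Pa.
ΔP = 0.1289 kPa.

ΔP ≈ 0.1289 kPa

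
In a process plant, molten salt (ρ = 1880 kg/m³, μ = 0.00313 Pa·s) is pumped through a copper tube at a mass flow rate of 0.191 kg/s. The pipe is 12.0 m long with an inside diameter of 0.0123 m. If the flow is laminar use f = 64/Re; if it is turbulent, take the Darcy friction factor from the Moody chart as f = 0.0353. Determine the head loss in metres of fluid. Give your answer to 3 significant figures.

h_f ≈ 1.28 m

A = πD²/4 = π(0.0123)²/4 = 0.0001188 m²; mean velocity V = ṁ/(ρA) = 0.191/(1880 · 0.0001188) = 0.855 m/s.
Reynolds number Re = ρVD/μ = 1880 · 0.855 · 0.0123 / 0.00313 = 6317.
Re > 4000 → turbulent; use the Moody-chart value f = 0.0353.
Darcy-Weisbach: ΔP = f(L/D)(ρV²/2) = 0.0353·(12/0.0123)·(1880·0.855²/2) = 0.0353·975.6·687.2 = 2.367e+04 Pa.
Head loss h_f = ΔP/(ρg) = 2.367e+04/(1880·9.81) = 1.28 m.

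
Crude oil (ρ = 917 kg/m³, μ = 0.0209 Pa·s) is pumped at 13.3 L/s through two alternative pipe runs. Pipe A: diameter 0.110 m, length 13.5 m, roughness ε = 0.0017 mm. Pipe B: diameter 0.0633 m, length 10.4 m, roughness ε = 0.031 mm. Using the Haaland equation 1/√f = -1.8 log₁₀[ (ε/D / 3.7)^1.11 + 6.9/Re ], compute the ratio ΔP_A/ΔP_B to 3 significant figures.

ΔP_A/ΔP_B ≈ 0.0935

Pipe A: V = Q/A = 0.0133/0.009503 = 1.4 m/s; Re = 6754; ε/D = 1.55e-05; Haaland → f = 0.03452; ΔP_A = f(L/D)(ρV²/2) = 3804 Pa.
Pipe B: V = Q/A = 0.0133/0.003147 = 4.226 m/s; Re = 1.174e+04; ε/D = 0.00049; Haaland → f = 0.03022; ΔP_B = f(L/D)(ρV²/2) = 4.067e+04 Pa.
ΔP_A/ΔP_B = 3804/4.067e+04 = 0.0935.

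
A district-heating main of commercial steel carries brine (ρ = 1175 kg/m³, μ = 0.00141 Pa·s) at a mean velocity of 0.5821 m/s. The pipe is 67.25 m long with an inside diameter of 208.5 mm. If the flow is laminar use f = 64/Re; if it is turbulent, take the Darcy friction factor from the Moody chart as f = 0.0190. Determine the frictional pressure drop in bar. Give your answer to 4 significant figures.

Reynolds number Re = ρVD/μ = 1175 · 0.5821 · 0.2085 / 0.00141 = 1.011e+05.
Re > 4000 → turbulent; use the Moody-chart value f = 0.0190.
Darcy-Weisbach: ΔP = f(L/D)(ρV²/2) = 0.019·(67.25/0.2085)·(1175·0.5821²/2) = 0.019·322.5·199.1 = 1220 Pa.
ΔP = 1220 Pa = 0.01220 bar.

ΔP ≈ 0.01220 bar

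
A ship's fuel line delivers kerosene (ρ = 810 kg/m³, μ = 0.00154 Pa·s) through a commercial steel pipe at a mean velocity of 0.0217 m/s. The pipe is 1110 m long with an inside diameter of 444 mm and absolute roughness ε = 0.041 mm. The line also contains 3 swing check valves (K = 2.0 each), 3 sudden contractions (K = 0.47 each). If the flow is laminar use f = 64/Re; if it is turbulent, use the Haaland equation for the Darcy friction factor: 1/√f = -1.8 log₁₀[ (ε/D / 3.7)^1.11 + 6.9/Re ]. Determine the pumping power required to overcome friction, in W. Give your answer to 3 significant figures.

Reynolds number Re = ρVD/μ = 810 · 0.0217 · 0.444 / 0.00154 = 5068.
Re > 4000 → turbulent. Relative roughness ε/D = 4.1e-05/0.444 = 9.23e-05. Haaland: 1/√f = -1.8 log₁₀[(9.23e-05/3.7)^1.11 + 6.9/5068] = -1.8 log₁₀[7.78e-06 + 0.00136] = 5.154, so f = 0.03764.
Total minor-loss coefficient ΣK = 3·2 + 3·0.47 = 7.41.
ΔP = [f·L/D + ΣK]·(ρV²/2) = [0.03764·1110/0.444 + 7.41]·(810·0.0217²/2) = [94.1 + 7.41]·0.1907 = 19.36 Pa.
Q = V·A = 0.0217·0.1548 = 0.00336 m³/s.
Pumping power P = QΔP = 0.00336·19.36 = 0.06504 W = 0.0650 W.

P ≈ 0.0650 W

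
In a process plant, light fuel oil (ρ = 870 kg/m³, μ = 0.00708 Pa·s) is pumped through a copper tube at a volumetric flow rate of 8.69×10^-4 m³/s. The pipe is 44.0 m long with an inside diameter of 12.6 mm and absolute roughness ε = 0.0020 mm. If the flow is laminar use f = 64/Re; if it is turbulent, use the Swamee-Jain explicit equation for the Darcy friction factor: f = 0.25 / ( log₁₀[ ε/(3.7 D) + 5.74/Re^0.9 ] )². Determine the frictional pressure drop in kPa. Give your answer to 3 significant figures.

Cross-sectional area A = πD²/4 = π(0.0126)²/4 = 0.0001247 m²; mean velocity V = Q/A = 0.000869/0.0001247 = 6.969 m/s.
Reynolds number Re = ρVD/μ = 870 · 6.969 · 0.0126 / 0.00708 = 1.079e+04.
Re > 4000 → turbulent. Relative roughness ε/D = 2e-06/0.0126 = 0.000159. Swamee-Jain: f = 0.25/(log₁₀[0.000159/3.7 + 5.74/1.079e+04^0.9])² = 0.25/(log₁₀[4.29e-05 + 0.00135])² = 0.25/(-2.857)² = 0.03062.
Darcy-Weisbach: ΔP = f(L/D)(ρV²/2) = 0.03062·(44/0.0126)·(870·6.969²/2) = 0.03062·3492·2.113e+04 = 2.259e+06 Pa.
ΔP = 2.259e+06 Pa = 2260 kPa.

ΔP ≈ 2260 kPa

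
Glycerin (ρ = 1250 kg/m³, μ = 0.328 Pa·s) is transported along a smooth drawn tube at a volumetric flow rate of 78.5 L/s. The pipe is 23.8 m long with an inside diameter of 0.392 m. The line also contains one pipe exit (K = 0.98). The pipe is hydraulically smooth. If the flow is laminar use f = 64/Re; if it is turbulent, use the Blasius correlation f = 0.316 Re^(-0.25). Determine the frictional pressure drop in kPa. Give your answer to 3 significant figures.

Q = 78.5 L/s = 78.5/1000 = 0.0785 m³/s.
Cross-sectional area A = πD²/4 = π(0.392)²/4 = 0.1207 m²; mean velocity V = Q/A = 0.0785/0.1207 = 0.6504 m/s.
Reynolds number Re = ρVD/μ = 1250 · 0.6504 · 0.392 / 0.328 = 971.7.
Re < 2300 → laminar flow, so f = 64/Re = 64/971.7 = 0.06586 (the turbulent correlation is not needed).
Total minor-loss coefficient ΣK = 1·0.98 = 0.98.
ΔP = [f·L/D + ΣK]·(ρV²/2) = [0.06586·23.8/0.392 + 0.98]·(1250·0.6504²/2) = [3.999 + 0.98]·264.4 = 1317 Pa.
ΔP = 1317 Pa = 1.32 kPa.

ΔP ≈ 1.32 kPa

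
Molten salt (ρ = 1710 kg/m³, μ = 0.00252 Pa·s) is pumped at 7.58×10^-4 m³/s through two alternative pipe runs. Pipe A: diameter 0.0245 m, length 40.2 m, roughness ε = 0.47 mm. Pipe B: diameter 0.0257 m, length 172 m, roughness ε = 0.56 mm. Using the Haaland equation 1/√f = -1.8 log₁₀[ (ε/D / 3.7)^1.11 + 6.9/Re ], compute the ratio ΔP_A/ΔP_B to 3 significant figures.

ΔP_A/ΔP_B ≈ 0.283

Pipe A: V = Q/A = 0.000758/0.0004714 = 1.608 m/s; Re = 2.673e+04; ε/D = 0.0192; Haaland → f = 0.04939; ΔP_A = f(L/D)(ρV²/2) = 1.791e+05 Pa.
Pipe B: V = Q/A = 0.000758/0.0005187 = 1.461 m/s; Re = 2.548e+04; ε/D = 0.0218; Haaland → f = 0.05178; ΔP_B = f(L/D)(ρV²/2) = 6.326e+05 Pa.
ΔP_A/ΔP_B = 1.791e+05/6.326e+05 = 0.283.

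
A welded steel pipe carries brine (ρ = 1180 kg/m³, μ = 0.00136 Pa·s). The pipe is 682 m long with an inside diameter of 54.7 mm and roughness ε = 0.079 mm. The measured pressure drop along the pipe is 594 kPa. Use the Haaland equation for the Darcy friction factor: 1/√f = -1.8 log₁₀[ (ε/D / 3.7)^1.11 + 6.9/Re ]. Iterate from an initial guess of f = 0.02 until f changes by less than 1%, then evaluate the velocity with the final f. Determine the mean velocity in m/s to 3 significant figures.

V ≈ 1.85 m/s

Rearranging Darcy-Weisbach: V = √(2·ΔP·D/(f·L·ρ)). With ε/D = 7.9e-05/0.0547 = 0.00144, iterate starting from f = 0.02:
  f = 0.02 → V = √(2·5.94e+05·0.0547/(0.02·682·1180)) = 2.009 m/s; Re = ρVD/μ = 9.536e+04; f → 0.02348
  f = 0.02348 → V = 1.854 m/s; Re = 8.801e+04; f → 0.02363
Converged (Δf/f < 1%). With the final f = 0.02363: V = √(2·5.94e+05·0.0547/(0.02363·682·1180)) = 1.849 m/s.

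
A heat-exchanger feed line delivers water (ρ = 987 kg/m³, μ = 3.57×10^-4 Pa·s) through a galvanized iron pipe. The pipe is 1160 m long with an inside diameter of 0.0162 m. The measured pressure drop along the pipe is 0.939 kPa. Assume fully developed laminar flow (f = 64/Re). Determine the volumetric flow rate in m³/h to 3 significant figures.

For laminar flow, f = 64/Re with Re = ρVD/μ, so Darcy-Weisbach reduces to ΔP = 32μLV/D². Solving for V: V = ΔP·D²/(32μL) = 939·(0.0162)²/(32·0.000357·1160) = 0.0186 m/s.
Check: Re = ρVD/μ = 987·0.0186·0.0162/0.000357 = 832.9 < 2300, so the laminar assumption holds.
Q = V·A = 0.0186·(π/4·0.0162²) = 3.833e-06 m³/s = 0.0138 m³/h.

Q ≈ 0.0138 m³/h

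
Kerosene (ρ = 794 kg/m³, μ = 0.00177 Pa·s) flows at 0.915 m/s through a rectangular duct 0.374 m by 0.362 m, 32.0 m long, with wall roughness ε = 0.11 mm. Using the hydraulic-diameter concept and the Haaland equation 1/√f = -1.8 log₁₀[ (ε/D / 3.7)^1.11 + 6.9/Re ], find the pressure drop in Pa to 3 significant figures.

ΔP ≈ 523 Pa

Hydraulic diameter D_h = 4A/P = 4·(0.374·0.362)/(2·(0.374+0.362)) = 0.5416/1.472 = 0.3679 m.
Re = ρVD_h/μ = 794·0.915·0.3679/0.00177 = 1.51e+05.
ε/D_h = 0.00011/0.3679 = 0.000299; Haaland gives 1/√f = -1.8 log₁₀[2.87e-05+4.57e-05] = 7.432, so f = 0.01811.
ΔP = f(L/D_h)(ρV²/2) = 0.01811·32/0.3679·332.4 = 523.5 Pa.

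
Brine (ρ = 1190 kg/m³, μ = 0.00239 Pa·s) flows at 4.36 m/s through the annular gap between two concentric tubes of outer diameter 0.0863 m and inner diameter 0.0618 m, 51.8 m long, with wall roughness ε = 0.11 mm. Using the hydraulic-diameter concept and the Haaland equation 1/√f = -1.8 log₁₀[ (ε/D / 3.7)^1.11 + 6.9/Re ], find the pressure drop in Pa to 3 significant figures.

ΔP ≈ 744000 Pa

Hydraulic diameter D_h = 4A/P = D_o - D_i = 0.0863 - 0.0618 = 0.0245 m.
Re = ρVD_h/μ = 1190·4.36·0.0245/0.00239 = 5.319e+04.
ε/D_h = 0.00011/0.0245 = 0.00449; Haaland gives 1/√f = -1.8 log₁₀[0.00058+0.00013] = 5.668, so f = 0.03112.
ΔP = f(L/D_h)(ρV²/2) = 0.03112·51.8/0.0245·1.131e+04 = 7.443e+05 Pa.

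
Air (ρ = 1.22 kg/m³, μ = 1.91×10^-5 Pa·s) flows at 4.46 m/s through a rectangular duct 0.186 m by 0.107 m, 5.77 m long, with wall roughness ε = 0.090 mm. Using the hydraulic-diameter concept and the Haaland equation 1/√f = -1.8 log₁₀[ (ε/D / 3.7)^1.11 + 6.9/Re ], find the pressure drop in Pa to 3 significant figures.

ΔP ≈ 12.2 Pa

Hydraulic diameter D_h = 4A/P = 4·(0.186·0.107)/(2·(0.186+0.107)) = 0.07961/0.586 = 0.1358 m.
Re = ρVD_h/μ = 1.22·4.46·0.1358/1.91e-05 = 3.87e+04.
ε/D_h = 9e-05/0.1358 = 0.000662; Haaland gives 1/√f = -1.8 log₁₀[6.93e-05+0.000178] = 6.491, so f = 0.02373.
ΔP = f(L/D_h)(ρV²/2) = 0.02373·5.77/0.1358·12.13 = 12.23 Pa.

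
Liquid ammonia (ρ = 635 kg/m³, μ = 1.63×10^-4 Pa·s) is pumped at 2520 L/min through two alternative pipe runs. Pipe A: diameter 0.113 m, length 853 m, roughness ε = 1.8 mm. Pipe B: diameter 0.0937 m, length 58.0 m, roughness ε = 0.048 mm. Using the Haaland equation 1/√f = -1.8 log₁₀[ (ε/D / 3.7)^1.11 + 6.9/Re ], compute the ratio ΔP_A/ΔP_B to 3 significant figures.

ΔP_A/ΔP_B ≈ 15.2

Pipe A: V = Q/A = 0.042/0.01003 = 4.188 m/s; Re = 1.844e+06; ε/D = 0.0159; Haaland → f = 0.04477; ΔP_A = f(L/D)(ρV²/2) = 1.882e+06 Pa.
Pipe B: V = Q/A = 0.042/0.006896 = 6.091 m/s; Re = 2.223e+06; ε/D = 0.000512; Haaland → f = 0.01702; ΔP_B = f(L/D)(ρV²/2) = 1.241e+05 Pa.
ΔP_A/ΔP_B = 1.882e+06/1.241e+05 = 15.2.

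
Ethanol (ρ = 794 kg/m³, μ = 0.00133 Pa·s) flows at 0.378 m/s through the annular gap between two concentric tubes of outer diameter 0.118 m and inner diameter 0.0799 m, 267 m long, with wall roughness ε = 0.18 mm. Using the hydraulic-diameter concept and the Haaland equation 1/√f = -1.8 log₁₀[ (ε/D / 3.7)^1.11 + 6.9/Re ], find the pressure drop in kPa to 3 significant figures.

Hydraulic diameter D_h = 4A/P = D_o - D_i = 0.118 - 0.0799 = 0.0381 m.
Re = ρVD_h/μ = 794·0.378·0.0381/0.00133 = 8598.
ε/D_h = 0.00018/0.0381 = 0.00472; Haaland gives 1/√f = -1.8 log₁₀[0.000614+0.000803] = 5.128, so f = 0.03803.
ΔP = f(L/D_h)(ρV²/2) = 0.03803·267/0.0381·56.72 = 1.512e+04 Pa.
ΔP = 15.1 kPa.

ΔP ≈ 15.1 kPa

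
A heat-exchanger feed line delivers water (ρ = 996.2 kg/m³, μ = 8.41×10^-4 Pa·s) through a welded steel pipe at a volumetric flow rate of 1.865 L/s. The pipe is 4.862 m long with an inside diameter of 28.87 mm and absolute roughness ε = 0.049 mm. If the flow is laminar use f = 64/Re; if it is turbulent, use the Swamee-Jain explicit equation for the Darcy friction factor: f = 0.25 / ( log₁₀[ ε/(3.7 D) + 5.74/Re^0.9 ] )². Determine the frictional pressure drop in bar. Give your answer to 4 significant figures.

Q = 1.865 L/s = 1.865/1000 = 0.001865 m³/s.
Cross-sectional area A = πD²/4 = π(0.02887)²/4 = 0.0006546 m²; mean velocity V = Q/A = 0.001865/0.0006546 = 2.849 m/s.
Reynolds number Re = ρVD/μ = 996.2 · 2.849 · 0.02887 / 0.000841 = 9.743e+04.
Re > 4000 → turbulent. Relative roughness ε/D = 4.9e-05/0.02887 = 0.0017. Swamee-Jain: f = 0.25/(log₁₀[0.0017/3.7 + 5.74/9.743e+04^0.9])² = 0.25/(log₁₀[0.000459 + 0.000186])² = 0.25/(-3.191)² = 0.02456.
Darcy-Weisbach: ΔP = f(L/D)(ρV²/2) = 0.02456·(4.862/0.02887)·(996.2·2.849²/2) = 0.02456·168.4·4043 = 1.672e+04 Pa.
ΔP = 1.672e+04 Pa = 0.1672 bar.

ΔP ≈ 0.1672 bar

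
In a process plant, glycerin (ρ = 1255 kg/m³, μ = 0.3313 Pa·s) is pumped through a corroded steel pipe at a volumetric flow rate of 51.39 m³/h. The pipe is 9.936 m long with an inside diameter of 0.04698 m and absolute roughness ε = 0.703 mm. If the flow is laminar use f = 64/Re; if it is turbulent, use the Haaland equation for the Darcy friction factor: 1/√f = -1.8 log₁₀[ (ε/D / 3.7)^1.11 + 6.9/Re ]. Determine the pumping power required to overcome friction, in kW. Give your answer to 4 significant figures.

P ≈ 5.610 kW

Q = 51.39 m³/h = 51.39/3600 = 0.01427 m³/s.
Cross-sectional area A = πD²/4 = π(0.04698)²/4 = 0.001733 m²; mean velocity V = Q/A = 0.01427/0.001733 = 8.235 m/s.
Reynolds number Re = ρVD/μ = 1255 · 8.235 · 0.04698 / 0.331 = 1466.
Re < 2300 → laminar flow, so f = 64/Re = 64/1466 = 0.04367 (the turbulent correlation is not needed).
Darcy-Weisbach: ΔP = f(L/D)(ρV²/2) = 0.04367·(9.936/0.04698)·(1255·8.235²/2) = 0.04367·211.5·4.255e+04 = 3.93e+05 Pa.
Pumping power P = QΔP = 0.01427·3.93e+05 = 5610.4 W = 5.610 kW.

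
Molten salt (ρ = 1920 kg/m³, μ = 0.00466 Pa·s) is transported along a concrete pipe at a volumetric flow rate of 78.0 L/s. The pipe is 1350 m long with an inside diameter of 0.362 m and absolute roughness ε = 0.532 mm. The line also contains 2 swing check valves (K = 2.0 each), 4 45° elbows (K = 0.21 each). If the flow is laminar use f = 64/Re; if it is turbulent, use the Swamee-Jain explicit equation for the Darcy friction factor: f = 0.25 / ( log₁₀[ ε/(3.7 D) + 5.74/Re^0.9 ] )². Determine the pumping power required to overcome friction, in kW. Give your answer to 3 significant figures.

Q = 78.0 L/s = 78.0/1000 = 0.078 m³/s.
Cross-sectional area A = πD²/4 = π(0.362)²/4 = 0.1029 m²; mean velocity V = Q/A = 0.078/0.1029 = 0.7579 m/s.
Reynolds number Re = ρVD/μ = 1920 · 0.7579 · 0.362 / 0.00466 = 1.13e+05.
Re > 4000 → turbulent. Relative roughness ε/D = 0.000532/0.362 = 0.00147. Swamee-Jain: f = 0.25/(log₁₀[0.00147/3.7 + 5.74/1.13e+05^0.9])² = 0.25/(log₁₀[0.000397 + 0.000163])² = 0.25/(-3.252)² = 0.02364.
Total minor-loss coefficient ΣK = 2·2 + 4·0.21 = 4.84.
ΔP = [f·L/D + ΣK]·(ρV²/2) = [0.02364·1350/0.362 + 4.84]·(1920·0.7579²/2) = [88.16 + 4.84]·551.4 = 5.128e+04 Pa.
Pumping power P = QΔP = 0.078·5.128e+04 = 4000 W = 4.00 kW.

P ≈ 4.00 kW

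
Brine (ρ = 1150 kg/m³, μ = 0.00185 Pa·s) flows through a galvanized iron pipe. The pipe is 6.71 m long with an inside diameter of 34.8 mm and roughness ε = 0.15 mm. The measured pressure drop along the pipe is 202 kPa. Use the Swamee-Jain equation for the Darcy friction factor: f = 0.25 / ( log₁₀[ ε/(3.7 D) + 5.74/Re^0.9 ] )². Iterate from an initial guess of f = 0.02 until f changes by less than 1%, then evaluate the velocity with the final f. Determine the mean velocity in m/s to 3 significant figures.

V ≈ 7.81 m/s

Rearranging Darcy-Weisbach: V = √(2·ΔP·D/(f·L·ρ)). With ε/D = 0.00015/0.0348 = 0.00431, iterate starting from f = 0.02:
  f = 0.02 → V = √(2·2.02e+05·0.0348/(0.02·6.71·1150)) = 9.545 m/s; Re = ρVD/μ = 2.065e+05; f → 0.02973
  f = 0.02973 → V = 7.828 m/s; Re = 1.693e+05; f → 0.02986
Converged (Δf/f < 1%). With the final f = 0.02986: V = √(2·2.02e+05·0.0348/(0.02986·6.71·1150)) = 7.811 m/s.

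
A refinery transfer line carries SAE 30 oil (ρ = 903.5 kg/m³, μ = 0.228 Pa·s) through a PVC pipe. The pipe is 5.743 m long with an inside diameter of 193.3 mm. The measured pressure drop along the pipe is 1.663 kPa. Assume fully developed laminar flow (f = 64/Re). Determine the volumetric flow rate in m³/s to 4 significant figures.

Q ≈ 0.04352 m³/s

For laminar flow, f = 64/Re with Re = ρVD/μ, so Darcy-Weisbach reduces to ΔP = 32μLV/D². Solving for V: V = ΔP·D²/(32μL) = 1663·(0.1933)²/(32·0.228·5.743) = 1.483 m/s.
Check: Re = ρVD/μ = 903.5·1.483·0.1933/0.228 = 1136 < 2300, so the laminar assumption holds.
Q = V·A = 1.483·(π/4·0.1933²) = 0.04352 m³/s = 0.04352 m³/s.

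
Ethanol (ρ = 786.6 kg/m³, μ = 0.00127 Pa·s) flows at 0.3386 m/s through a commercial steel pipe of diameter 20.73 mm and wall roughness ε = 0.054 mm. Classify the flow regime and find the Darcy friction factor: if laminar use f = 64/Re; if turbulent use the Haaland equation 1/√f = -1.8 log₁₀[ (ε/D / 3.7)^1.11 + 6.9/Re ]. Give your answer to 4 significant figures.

f ≈ 0.04171

Re = ρVD/μ = 786.6·0.3386·0.02073/0.00127 = 4347.
Re > 4000 → turbulent. ε/D = 5.4e-05/0.02073 = 0.0026; Haaland: 1/√f = -1.8 log₁₀[0.000317 + 0.00159] = 4.897, so f = 0.04171.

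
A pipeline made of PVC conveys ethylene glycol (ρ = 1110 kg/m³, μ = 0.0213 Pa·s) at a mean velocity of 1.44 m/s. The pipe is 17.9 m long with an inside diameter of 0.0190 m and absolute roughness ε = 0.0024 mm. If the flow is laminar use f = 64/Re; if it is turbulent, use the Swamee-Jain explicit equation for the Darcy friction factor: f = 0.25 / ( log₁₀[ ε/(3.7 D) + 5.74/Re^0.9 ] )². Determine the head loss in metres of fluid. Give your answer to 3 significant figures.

Reynolds number Re = ρVD/μ = 1110 · 1.44 · 0.019 / 0.0213 = 1426.
Re < 2300 → laminar flow, so f = 64/Re = 64/1426 = 0.04489 (the turbulent correlation is not needed).
Darcy-Weisbach: ΔP = f(L/D)(ρV²/2) = 0.04489·(17.9/0.019)·(1110·1.44²/2) = 0.04489·942.1·1151 = 4.867e+04 Pa.
Head loss h_f = ΔP/(ρg) = 4.867e+04/(1110·9.81) = 4.47 m.

h_f ≈ 4.47 m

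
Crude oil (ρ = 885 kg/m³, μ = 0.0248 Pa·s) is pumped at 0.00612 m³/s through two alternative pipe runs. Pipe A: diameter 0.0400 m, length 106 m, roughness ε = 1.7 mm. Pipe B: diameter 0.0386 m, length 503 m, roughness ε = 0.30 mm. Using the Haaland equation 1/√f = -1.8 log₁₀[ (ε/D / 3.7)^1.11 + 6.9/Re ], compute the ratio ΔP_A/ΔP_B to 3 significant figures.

Pipe A: V = Q/A = 0.00612/0.001257 = 4.87 m/s; Re = 6952; ε/D = 0.0425; Haaland → f = 0.07027; ΔP_A = f(L/D)(ρV²/2) = 1.954e+06 Pa.
Pipe B: V = Q/A = 0.00612/0.00117 = 5.23 m/s; Re = 7204; ε/D = 0.00777; Haaland → f = 0.04253; ΔP_B = f(L/D)(ρV²/2) = 6.708e+06 Pa.
ΔP_A/ΔP_B = 1.954e+06/6.708e+06 = 0.291.

ΔP_A/ΔP_B ≈ 0.291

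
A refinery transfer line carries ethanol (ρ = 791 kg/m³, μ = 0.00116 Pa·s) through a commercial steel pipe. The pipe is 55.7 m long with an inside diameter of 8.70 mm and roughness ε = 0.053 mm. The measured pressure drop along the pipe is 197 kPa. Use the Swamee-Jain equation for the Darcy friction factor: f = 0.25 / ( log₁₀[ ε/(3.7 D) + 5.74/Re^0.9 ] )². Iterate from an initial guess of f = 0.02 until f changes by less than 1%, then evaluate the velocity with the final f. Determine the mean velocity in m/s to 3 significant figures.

Rearranging Darcy-Weisbach: V = √(2·ΔP·D/(f·L·ρ)). With ε/D = 5.3e-05/0.0087 = 0.00609, iterate starting from f = 0.02:
  f = 0.02 → V = √(2·1.97e+05·0.0087/(0.02·55.7·791)) = 1.972 m/s; Re = ρVD/μ = 1.17e+04; f → 0.03882
  f = 0.03882 → V = 1.416 m/s; Re = 8399; f → 0.04074
  f = 0.04074 → V = 1.382 m/s; Re = 8198; f → 0.0409
Converged (Δf/f < 1%). With the final f = 0.0409: V = √(2·1.97e+05·0.0087/(0.0409·55.7·791)) = 1.379 m/s.

V ≈ 1.38 m/s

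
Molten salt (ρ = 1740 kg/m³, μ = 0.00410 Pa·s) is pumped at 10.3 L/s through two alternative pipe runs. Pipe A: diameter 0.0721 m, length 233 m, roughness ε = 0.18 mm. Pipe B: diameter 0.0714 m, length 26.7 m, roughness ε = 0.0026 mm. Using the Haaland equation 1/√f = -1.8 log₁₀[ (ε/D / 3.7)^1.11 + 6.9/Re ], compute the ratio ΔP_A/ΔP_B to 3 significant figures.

Pipe A: V = Q/A = 0.0103/0.004083 = 2.523 m/s; Re = 7.719e+04; ε/D = 0.0025; Haaland → f = 0.02659; ΔP_A = f(L/D)(ρV²/2) = 4.757e+05 Pa.
Pipe B: V = Q/A = 0.0103/0.004004 = 2.572 m/s; Re = 7.795e+04; ε/D = 3.64e-05; Haaland → f = 0.01891; ΔP_B = f(L/D)(ρV²/2) = 4.072e+04 Pa.
ΔP_A/ΔP_B = 4.757e+05/4.072e+04 = 11.7.

ΔP_A/ΔP_B ≈ 11.7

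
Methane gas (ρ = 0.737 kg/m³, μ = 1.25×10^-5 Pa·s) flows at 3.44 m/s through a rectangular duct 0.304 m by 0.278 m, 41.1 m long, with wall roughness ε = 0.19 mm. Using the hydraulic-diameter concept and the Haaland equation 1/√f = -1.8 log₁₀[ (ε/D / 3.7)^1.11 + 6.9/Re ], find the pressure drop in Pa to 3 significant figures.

Hydraulic diameter D_h = 4A/P = 4·(0.304·0.278)/(2·(0.304+0.278)) = 0.338/1.164 = 0.2904 m.
Re = ρVD_h/μ = 0.737·3.44·0.2904/1.25e-05 = 5.89e+04.
ε/D_h = 0.00019/0.2904 = 0.000654; Haaland gives 1/√f = -1.8 log₁₀[6.84e-05+0.000117] = 6.717, so f = 0.02216.
ΔP = f(L/D_h)(ρV²/2) = 0.02216·41.1/0.2904·4.361 = 13.68 Pa.

ΔP ≈ 13.7 Pa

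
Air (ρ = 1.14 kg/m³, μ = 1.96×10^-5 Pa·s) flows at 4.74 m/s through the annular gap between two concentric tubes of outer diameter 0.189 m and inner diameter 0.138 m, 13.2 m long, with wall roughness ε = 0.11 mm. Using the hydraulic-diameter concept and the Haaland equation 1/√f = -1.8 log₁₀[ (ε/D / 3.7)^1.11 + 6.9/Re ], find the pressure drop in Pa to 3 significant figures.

Hydraulic diameter D_h = 4A/P = D_o - D_i = 0.189 - 0.138 = 0.051 m.
Re = ρVD_h/μ = 1.14·4.74·0.051/1.96e-05 = 1.406e+04.
ε/D_h = 0.00011/0.051 = 0.00216; Haaland gives 1/√f = -1.8 log₁₀[0.000257+0.000491] = 5.627, so f = 0.03158.
ΔP = f(L/D_h)(ρV²/2) = 0.03158·13.2/0.051·12.81 = 104.7 Pa.

ΔP ≈ 105 Pa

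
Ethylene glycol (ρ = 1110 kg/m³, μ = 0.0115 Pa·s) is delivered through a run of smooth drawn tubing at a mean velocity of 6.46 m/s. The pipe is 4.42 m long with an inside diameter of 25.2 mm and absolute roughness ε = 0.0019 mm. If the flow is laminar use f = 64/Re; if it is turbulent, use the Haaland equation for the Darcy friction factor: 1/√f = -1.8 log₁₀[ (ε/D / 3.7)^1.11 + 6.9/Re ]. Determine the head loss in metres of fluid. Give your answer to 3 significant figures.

h_f ≈ 10.3 m

Reynolds number Re = ρVD/μ = 1110 · 6.46 · 0.0252 / 0.0115 = 1.571e+04.
Re > 4000 → turbulent. Relative roughness ε/D = 1.9e-06/0.0252 = 7.54e-05. Haaland: 1/√f = -1.8 log₁₀[(7.54e-05/3.7)^1.11 + 6.9/1.571e+04] = -1.8 log₁₀[6.21e-06 + 0.000439] = 6.032, so f = 0.02748.
Darcy-Weisbach: ΔP = f(L/D)(ρV²/2) = 0.02748·(4.42/0.0252)·(1110·6.46²/2) = 0.02748·175.4·2.316e+04 = 1.116e+05 Pa.
Head loss h_f = ΔP/(ρg) = 1.116e+05/(1110·9.81) = 10.3 m.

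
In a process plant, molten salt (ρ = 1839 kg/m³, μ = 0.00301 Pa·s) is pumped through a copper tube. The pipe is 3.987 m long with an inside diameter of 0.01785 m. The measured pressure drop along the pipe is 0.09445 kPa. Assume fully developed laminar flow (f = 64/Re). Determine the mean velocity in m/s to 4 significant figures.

For laminar flow, f = 64/Re with Re = ρVD/μ, so Darcy-Weisbach reduces to ΔP = 32μLV/D². Solving for V: V = ΔP·D²/(32μL) = 94.45·(0.01785)²/(32·0.00301·3.987) = 0.07836 m/s.
Check: Re = ρVD/μ = 1839·0.07836·0.01785/0.00301 = 854.6 < 2300, so the laminar assumption holds.

V ≈ 0.07836 m/s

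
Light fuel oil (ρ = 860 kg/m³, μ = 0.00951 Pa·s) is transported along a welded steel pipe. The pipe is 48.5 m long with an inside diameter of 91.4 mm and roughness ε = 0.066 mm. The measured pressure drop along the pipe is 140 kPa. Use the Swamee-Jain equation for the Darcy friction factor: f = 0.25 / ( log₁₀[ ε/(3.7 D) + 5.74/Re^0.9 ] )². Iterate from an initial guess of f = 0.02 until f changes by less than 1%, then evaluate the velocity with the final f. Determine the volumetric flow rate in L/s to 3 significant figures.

Rearranging Darcy-Weisbach: V = √(2·ΔP·D/(f·L·ρ)). With ε/D = 6.6e-05/0.0914 = 0.000722, iterate starting from f = 0.02:
  f = 0.02 → V = √(2·1.4e+05·0.0914/(0.02·48.5·860)) = 5.539 m/s; Re = ρVD/μ = 4.578e+04; f → 0.02366
  f = 0.02366 → V = 5.092 m/s; Re = 4.209e+04; f → 0.02398
  f = 0.02398 → V = 5.058 m/s; Re = 4.181e+04; f → 0.02401
Converged (Δf/f < 1%). With the final f = 0.02401: V = √(2·1.4e+05·0.0914/(0.02401·48.5·860)) = 5.055 m/s.
Q = V·A = 5.055·(π/4·0.0914²) = 0.03317 m³/s = 33.2 L/s.

Q ≈ 33.2 L/s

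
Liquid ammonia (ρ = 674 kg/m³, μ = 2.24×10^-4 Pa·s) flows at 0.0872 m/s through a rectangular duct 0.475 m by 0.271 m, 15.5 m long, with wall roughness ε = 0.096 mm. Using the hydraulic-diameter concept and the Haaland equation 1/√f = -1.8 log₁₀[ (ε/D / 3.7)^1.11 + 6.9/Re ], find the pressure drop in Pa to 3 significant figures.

Hydraulic diameter D_h = 4A/P = 4·(0.475·0.271)/(2·(0.475+0.271)) = 0.5149/1.492 = 0.3451 m.
Re = ρVD_h/μ = 674·0.0872·0.3451/0.000224 = 9.055e+04.
ε/D_h = 9.6e-05/0.3451 = 0.000278; Haaland gives 1/√f = -1.8 log₁₀[2.65e-05+7.62e-05] = 7.18, so f = 0.0194.
ΔP = f(L/D_h)(ρV²/2) = 0.0194·15.5/0.3451·2.562 = 2.233 Pa.

ΔP ≈ 2.23 Pa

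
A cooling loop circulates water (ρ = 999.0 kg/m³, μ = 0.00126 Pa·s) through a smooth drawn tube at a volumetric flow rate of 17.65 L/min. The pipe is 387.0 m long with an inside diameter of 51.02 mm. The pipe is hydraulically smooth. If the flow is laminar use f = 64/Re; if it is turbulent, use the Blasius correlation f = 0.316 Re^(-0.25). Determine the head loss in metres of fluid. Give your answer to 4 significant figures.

Q = 17.65 L/min = 17.65/60000 = 0.0002942 m³/s.
Cross-sectional area A = πD²/4 = π(0.05102)²/4 = 0.002044 m²; mean velocity V = Q/A = 0.0002942/0.002044 = 0.1439 m/s.
Reynolds number Re = ρVD/μ = 999 · 0.1439 · 0.05102 / 0.00126 = 5820.
Re > 4000 → turbulent. Smooth-pipe (Blasius): f = 0.316 Re^(-0.25) = 0.316/(5820)^0.25 = 0.03618.
Darcy-Weisbach: ΔP = f(L/D)(ρV²/2) = 0.03618·(387/0.05102)·(999·0.1439²/2) = 0.03618·7585·10.34 = 2838 Pa.
Head loss h_f = ΔP/(ρg) = 2838/(999·9.81) = 0.2896 m.

h_f ≈ 0.2896 m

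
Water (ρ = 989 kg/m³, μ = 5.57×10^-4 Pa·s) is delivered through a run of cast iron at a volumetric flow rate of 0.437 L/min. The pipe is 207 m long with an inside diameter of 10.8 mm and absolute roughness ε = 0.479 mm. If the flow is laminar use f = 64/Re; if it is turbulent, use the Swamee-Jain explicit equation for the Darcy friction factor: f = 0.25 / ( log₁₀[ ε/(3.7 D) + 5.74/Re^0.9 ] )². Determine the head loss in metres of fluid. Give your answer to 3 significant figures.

Q = 0.437 L/min = 0.437/60000 = 7.283e-06 m³/s.
Cross-sectional area A = πD²/4 = π(0.0108)²/4 = 9.161e-05 m²; mean velocity V = Q/A = 7.283e-06/9.161e-05 = 0.0795 m/s.
Reynolds number Re = ρVD/μ = 989 · 0.0795 · 0.0108 / 0.000557 = 1525.
Re < 2300 → laminar flow, so f = 64/Re = 64/1525 = 0.04198 (the turbulent correlation is not needed).
Darcy-Weisbach: ΔP = f(L/D)(ρV²/2) = 0.04198·(207/0.0108)·(989·0.0795²/2) = 0.04198·1.917e+04·3.126 = 2515 Pa.
Head loss h_f = ΔP/(ρg) = 2515/(989·9.81) = 0.259 m.

h_f ≈ 0.259 m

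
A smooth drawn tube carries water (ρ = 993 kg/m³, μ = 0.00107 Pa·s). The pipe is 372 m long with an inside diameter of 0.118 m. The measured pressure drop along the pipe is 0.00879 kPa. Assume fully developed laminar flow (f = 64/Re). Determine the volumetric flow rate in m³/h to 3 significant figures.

Q ≈ 0.378 m³/h

For laminar flow, f = 64/Re with Re = ρVD/μ, so Darcy-Weisbach reduces to ΔP = 32μLV/D². Solving for V: V = ΔP·D²/(32μL) = 8.79·(0.118)²/(32·0.00107·372) = 0.009609 m/s.
Check: Re = ρVD/μ = 993·0.009609·0.118/0.00107 = 1052 < 2300, so the laminar assumption holds.
Q = V·A = 0.009609·(π/4·0.118²) = 0.0001051 m³/s = 0.378 m³/h.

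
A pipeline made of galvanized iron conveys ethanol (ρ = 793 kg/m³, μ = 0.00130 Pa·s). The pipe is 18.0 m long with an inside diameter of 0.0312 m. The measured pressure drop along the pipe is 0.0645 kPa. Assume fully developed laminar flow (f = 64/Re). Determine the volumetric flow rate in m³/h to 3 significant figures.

For laminar flow, f = 64/Re with Re = ρVD/μ, so Darcy-Weisbach reduces to ΔP = 32μLV/D². Solving for V: V = ΔP·D²/(32μL) = 64.5·(0.0312)²/(32·0.0013·18) = 0.08385 m/s.
Check: Re = ρVD/μ = 793·0.08385·0.0312/0.0013 = 1596 < 2300, so the laminar assumption holds.
Q = V·A = 0.08385·(π/4·0.0312²) = 6.411e-05 m³/s = 0.231 m³/h.

Q ≈ 0.231 m³/h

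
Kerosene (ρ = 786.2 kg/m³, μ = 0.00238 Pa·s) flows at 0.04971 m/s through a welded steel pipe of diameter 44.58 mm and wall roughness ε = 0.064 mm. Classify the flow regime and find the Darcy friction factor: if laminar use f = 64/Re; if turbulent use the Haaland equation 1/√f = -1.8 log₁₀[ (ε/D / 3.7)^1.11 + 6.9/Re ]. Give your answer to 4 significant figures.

Re = ρVD/μ = 786.2·0.04971·0.04458/0.00238 = 732.
Re < 2300 → laminar, so f = 64/Re = 0.08743 (roughness is irrelevant in laminar flow).

f ≈ 0.08743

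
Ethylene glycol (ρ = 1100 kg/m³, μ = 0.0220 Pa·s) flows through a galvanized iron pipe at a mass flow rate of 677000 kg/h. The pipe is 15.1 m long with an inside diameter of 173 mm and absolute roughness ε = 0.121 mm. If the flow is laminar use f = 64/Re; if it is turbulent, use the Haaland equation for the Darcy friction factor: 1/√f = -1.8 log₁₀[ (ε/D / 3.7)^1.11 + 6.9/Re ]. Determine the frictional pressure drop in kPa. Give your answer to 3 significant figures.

ṁ = 677000 kg/h = 677000/3600 = 188.1 kg/s.
A = πD²/4 = π(0.173)²/4 = 0.02351 m²; mean velocity V = ṁ/(ρA) = 188.1/(1100 · 0.02351) = 7.273 m/s.
Reynolds number Re = ρVD/μ = 1100 · 7.273 · 0.173 / 0.022 = 6.291e+04.
Re > 4000 → turbulent. Relative roughness ε/D = 0.000121/0.173 = 0.000699. Haaland: 1/√f = -1.8 log₁₀[(0.000699/3.7)^1.11 + 6.9/6.291e+04] = -1.8 log₁₀[7.36e-05 + 0.00011] = 6.726, so f = 0.0221.
Darcy-Weisbach: ΔP = f(L/D)(ρV²/2) = 0.0221·(15.1/0.173)·(1100·7.273²/2) = 0.0221·87.28·2.909e+04 = 5.613e+04 Pa.
ΔP = 5.613e+04 Pa = 56.1 kPa.

ΔP ≈ 56.1 kPa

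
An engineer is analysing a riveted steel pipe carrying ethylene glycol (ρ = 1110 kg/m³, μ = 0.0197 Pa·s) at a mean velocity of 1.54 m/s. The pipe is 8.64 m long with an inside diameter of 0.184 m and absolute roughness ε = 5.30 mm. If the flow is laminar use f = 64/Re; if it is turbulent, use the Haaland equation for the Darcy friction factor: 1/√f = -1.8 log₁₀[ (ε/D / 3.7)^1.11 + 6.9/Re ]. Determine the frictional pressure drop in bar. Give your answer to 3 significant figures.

ΔP ≈ 0.0360 bar

Reynolds number Re = ρVD/μ = 1110 · 1.54 · 0.184 / 0.0197 = 1.597e+04.
Re > 4000 → turbulent. Relative roughness ε/D = 0.0053/0.184 = 0.0288. Haaland: 1/√f = -1.8 log₁₀[(0.0288/3.7)^1.11 + 6.9/1.597e+04] = -1.8 log₁₀[0.00456 + 0.000432] = 4.143, so f = 0.05827.
Darcy-Weisbach: ΔP = f(L/D)(ρV²/2) = 0.05827·(8.64/0.184)·(1110·1.54²/2) = 0.05827·46.96·1316 = 3602 Pa.
ΔP = 3602 Pa = 0.0360 bar.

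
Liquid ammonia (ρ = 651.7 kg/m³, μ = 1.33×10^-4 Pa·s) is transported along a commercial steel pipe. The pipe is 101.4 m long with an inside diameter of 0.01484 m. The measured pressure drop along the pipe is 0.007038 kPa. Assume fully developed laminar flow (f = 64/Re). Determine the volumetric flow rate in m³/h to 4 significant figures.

For laminar flow, f = 64/Re with Re = ρVD/μ, so Darcy-Weisbach reduces to ΔP = 32μLV/D². Solving for V: V = ΔP·D²/(32μL) = 7.038·(0.01484)²/(32·0.000133·101.4) = 0.003592 m/s.
Check: Re = ρVD/μ = 651.7·0.003592·0.01484/0.000133 = 261.2 < 2300, so the laminar assumption holds.
Q = V·A = 0.003592·(π/4·0.01484²) = 6.212e-07 m³/s = 0.002236 m³/h.

Q ≈ 0.002236 m³/h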